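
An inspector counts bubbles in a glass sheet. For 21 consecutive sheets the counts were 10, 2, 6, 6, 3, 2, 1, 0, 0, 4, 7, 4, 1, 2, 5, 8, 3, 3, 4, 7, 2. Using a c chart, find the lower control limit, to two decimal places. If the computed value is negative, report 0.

c̄ = (10 + 2 + 6 + 6 + 3 + 2 + 1 + 0 + 0 + 4 + 7 + 4 + 1 + 2 + 5 + 8 + 3 + 3 + 4 + 7 + 2) / 21 = 80 / 21 = 3.8095
LCL = c̄ − 3√c̄ = 3.8095 − 3 × 1.9518 = -2.0459 → 0 (cannot be negative)

0.00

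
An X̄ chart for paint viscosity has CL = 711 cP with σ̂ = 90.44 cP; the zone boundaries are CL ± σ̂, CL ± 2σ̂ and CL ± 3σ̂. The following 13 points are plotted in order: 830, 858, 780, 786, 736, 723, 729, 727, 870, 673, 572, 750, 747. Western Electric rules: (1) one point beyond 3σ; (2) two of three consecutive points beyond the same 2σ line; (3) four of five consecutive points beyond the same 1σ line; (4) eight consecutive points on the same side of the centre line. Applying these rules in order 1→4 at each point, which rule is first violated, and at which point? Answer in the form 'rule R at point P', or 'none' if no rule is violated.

Zone of each point (C = within 1σ̂, B = 1σ̂–2σ̂, A = 2σ̂–3σ̂, * = beyond 3σ̂; sign = side of CL): 1:+B, 2:+B, 3:+C, 4:+C, 5:+C, 6:+C, 7:+C, 8:+C, 9:+B, 10:-C, 11:-B, 12:+C, 13:+C
Rule 4 (eight consecutive points on the same side of the centre line) is satisfied at point 8.

rule 4 at point 8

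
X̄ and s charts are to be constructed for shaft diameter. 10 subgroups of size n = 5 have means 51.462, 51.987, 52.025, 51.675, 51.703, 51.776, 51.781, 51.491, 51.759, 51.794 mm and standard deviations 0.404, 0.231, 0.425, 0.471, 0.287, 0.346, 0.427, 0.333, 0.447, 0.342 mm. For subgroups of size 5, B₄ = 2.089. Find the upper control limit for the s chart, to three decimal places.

s̄ = (0.404 + 0.231 + 0.425 + 0.471 + 0.287 + 0.346 + 0.427 + 0.333 + 0.447 + 0.342) / 10 = 0.3713
UCL_s = B₄·s̄ = 2.089 × 0.3713 = 0.7756

0.776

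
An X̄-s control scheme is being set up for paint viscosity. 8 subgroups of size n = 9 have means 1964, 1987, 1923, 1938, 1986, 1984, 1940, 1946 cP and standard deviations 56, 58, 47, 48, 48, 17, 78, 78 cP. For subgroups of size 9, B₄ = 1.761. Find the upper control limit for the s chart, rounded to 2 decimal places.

94.65

s̄ = (56 + 58 + 47 + 48 + 48 + 17 + 78 + 78) / 8 = 53.7500
UCL_s = B₄·s̄ = 1.761 × 53.7500 = 94.6537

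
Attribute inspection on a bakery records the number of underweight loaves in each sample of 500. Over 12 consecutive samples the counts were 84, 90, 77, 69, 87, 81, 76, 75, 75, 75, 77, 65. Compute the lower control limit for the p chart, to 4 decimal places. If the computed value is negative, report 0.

p̄ = Σdᵢ / (k·n) = 931 / (12 × 500) = 0.15517
LCL = p̄ − 3·√(p̄(1−p̄)/n) = 0.15517 − 3 × 0.01619 = 0.10659

0.1066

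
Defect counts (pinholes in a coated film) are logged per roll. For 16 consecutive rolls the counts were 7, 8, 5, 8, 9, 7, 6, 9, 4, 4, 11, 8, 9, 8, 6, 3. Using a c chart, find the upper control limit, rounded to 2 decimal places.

c̄ = (7 + 8 + 5 + 8 + 9 + 7 + 6 + 9 + 4 + 4 + 11 + 8 + 9 + 8 + 6 + 3) / 16 = 112 / 16 = 7.0000
UCL = c̄ + 3√c̄ = 7.0000 + 3 × √7.0000 = 7.0000 + 3 × 2.6458 = 14.9373

14.94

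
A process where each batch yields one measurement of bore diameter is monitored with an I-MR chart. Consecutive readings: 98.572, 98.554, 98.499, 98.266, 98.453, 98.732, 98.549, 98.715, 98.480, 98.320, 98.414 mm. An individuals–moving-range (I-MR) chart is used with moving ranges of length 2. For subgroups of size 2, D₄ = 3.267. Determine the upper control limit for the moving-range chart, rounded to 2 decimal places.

0.53

Moving ranges: 0.018, 0.055, 0.233, 0.187, 0.279, 0.183, 0.166, 0.235, 0.160, 0.094; M̄R̄ = 1.6100 / 10 = 0.1610
UCL_MR = D₄·M̄R̄ = 3.267 × 0.1610 = 0.5260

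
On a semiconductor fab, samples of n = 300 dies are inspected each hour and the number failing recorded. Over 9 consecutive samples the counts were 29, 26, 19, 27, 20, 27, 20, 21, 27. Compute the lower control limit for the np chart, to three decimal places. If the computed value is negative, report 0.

9.903

p̄ = Σdᵢ / (k·n) = 216 / (9 × 300) = 0.08000
LCL = np̄ − 3·√(np̄(1−p̄)) = 24.0000 − 3 × 4.6989 = 9.9032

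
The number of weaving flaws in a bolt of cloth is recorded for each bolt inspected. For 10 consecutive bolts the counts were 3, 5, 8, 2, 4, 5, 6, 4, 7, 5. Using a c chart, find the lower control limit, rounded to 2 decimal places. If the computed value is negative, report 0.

0.00

c̄ = (3 + 5 + 8 + 2 + 4 + 5 + 6 + 4 + 7 + 5) / 10 = 49 / 10 = 4.9000
LCL = c̄ − 3√c̄ = 4.9000 − 3 × 2.2136 = -1.7408 → 0 (cannot be negative)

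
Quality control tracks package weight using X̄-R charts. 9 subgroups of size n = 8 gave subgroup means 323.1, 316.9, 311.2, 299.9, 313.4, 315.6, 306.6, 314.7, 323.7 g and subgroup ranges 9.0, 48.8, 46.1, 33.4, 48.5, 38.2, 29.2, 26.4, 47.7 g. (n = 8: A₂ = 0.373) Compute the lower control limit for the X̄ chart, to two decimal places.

300.34

X̄̄ = (323.1 + 316.9 + 311.2 + 299.9 + 313.4 + 315.6 + 306.6 + 314.7 + 323.7) / 9 = 2825.1000 / 9 = 313.9000
R̄ = (9.0 + 48.8 + 46.1 + 33.4 + 48.5 + 38.2 + 29.2 + 26.4 + 47.7) / 9 = 327.3000 / 9 = 36.3667
LCL = X̄̄ − A₂·R̄ = 313.9000 − 0.373 × 36.3667 = 300.3352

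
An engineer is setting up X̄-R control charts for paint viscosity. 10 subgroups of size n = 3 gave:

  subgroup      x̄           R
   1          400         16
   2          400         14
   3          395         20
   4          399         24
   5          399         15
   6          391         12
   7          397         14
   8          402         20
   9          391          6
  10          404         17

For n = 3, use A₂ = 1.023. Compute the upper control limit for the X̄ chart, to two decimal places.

X̄̄ = (400 + 400 + 395 + 399 + 399 + 391 + 397 + 402 + 391 + 404) / 10 = 3978.0000 / 10 = 397.8000
R̄ = (16 + 14 + 20 + 24 + 15 + 12 + 14 + 20 + 6 + 17) / 10 = 158.0000 / 10 = 15.8000
UCL = X̄̄ + A₂·R̄ = 397.8000 + 1.023 × 15.8000 = 413.9634

413.96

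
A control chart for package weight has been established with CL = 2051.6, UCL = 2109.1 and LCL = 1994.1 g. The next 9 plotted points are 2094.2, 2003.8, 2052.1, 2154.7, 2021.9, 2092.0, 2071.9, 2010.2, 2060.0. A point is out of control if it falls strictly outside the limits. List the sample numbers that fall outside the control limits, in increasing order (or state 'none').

Compare each point to [1994.1, 2109.1]: sample 4 = 2154.7 > UCL.

4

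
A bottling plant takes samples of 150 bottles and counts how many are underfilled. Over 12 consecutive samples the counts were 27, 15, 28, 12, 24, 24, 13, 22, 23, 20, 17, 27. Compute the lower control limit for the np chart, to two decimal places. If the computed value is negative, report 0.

8.25

p̄ = Σdᵢ / (k·n) = 252 / (12 × 150) = 0.14000
LCL = np̄ − 3·√(np̄(1−p̄)) = 21.0000 − 3 × 4.2497 = 8.2509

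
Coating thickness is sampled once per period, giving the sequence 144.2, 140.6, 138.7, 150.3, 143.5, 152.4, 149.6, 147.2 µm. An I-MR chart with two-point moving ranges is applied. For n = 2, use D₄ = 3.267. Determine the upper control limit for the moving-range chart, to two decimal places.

Moving ranges: 3.6, 1.9, 11.6, 6.8, 8.9, 2.8, 2.4; M̄R̄ = 38.0000 / 7 = 5.4286
UCL_MR = D₄·M̄R̄ = 3.267 × 5.4286 = 17.7351

17.74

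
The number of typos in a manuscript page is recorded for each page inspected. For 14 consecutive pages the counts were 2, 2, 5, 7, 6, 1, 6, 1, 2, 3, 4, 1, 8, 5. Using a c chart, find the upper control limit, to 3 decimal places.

c̄ = (2 + 2 + 5 + 7 + 6 + 1 + 6 + 1 + 2 + 3 + 4 + 1 + 8 + 5) / 14 = 53 / 14 = 3.7857
UCL = c̄ + 3√c̄ = 3.7857 + 3 × √3.7857 = 3.7857 + 3 × 1.9457 = 9.6228

9.623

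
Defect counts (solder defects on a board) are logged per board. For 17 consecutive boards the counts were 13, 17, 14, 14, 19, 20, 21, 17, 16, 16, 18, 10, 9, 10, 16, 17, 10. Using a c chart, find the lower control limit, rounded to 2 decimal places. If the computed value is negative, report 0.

3.45

c̄ = (13 + 17 + 14 + 14 + 19 + 20 + 21 + 17 + 16 + 16 + 18 + 10 + 9 + 10 + 16 + 17 + 10) / 17 = 257 / 17 = 15.1176
LCL = c̄ − 3√c̄ = 15.1176 − 3 × 3.8881 = 3.4532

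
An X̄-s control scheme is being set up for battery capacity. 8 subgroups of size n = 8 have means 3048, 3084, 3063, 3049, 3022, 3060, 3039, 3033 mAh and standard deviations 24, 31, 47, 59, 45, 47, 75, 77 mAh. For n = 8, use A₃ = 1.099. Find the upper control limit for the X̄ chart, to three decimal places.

X̄̄ = (3048 + 3084 + 3063 + 3049 + 3022 + 3060 + 3039 + 3033) / 8 = 3049.7500
s̄ = (24 + 31 + 47 + 59 + 45 + 47 + 75 + 77) / 8 = 50.6250
UCL = X̄̄ + A₃·s̄ = 3049.7500 + 1.099 × 50.6250 = 3105.3869

3105.387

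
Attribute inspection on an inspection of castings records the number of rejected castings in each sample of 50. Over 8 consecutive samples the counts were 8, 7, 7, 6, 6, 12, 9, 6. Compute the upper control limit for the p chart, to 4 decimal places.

0.3050

p̄ = Σdᵢ / (k·n) = 61 / (8 × 50) = 0.15250
UCL = p̄ + 3·√(p̄(1−p̄)/n) = 0.15250 + 3 × √(0.15250×0.84750/50) = 0.15250 + 3 × 0.05084 = 0.30502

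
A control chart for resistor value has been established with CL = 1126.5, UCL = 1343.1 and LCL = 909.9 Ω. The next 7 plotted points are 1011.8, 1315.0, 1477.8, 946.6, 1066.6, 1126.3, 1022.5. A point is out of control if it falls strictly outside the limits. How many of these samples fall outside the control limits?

1

Compare each point to [909.9, 1343.1]: sample 3 = 1477.8 > UCL.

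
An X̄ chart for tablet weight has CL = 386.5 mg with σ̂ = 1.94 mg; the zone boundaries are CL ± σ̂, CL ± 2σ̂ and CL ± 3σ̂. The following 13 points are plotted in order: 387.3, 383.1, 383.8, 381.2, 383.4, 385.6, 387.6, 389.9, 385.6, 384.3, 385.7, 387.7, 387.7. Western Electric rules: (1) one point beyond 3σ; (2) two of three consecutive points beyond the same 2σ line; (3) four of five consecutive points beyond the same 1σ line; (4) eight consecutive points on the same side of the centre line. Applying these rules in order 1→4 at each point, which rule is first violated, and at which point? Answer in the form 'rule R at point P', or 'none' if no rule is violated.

Zone of each point (C = within 1σ̂, B = 1σ̂–2σ̂, A = 2σ̂–3σ̂, * = beyond 3σ̂; sign = side of CL): 1:+C, 2:-B, 3:-B, 4:-A, 5:-B, 6:-C, 7:+C, 8:+B, 9:-C, 10:-B, 11:-C, 12:+C, 13:+C
Rule 3 (four of five consecutive points beyond the same 1σ limit) is satisfied at point 5.

rule 3 at point 5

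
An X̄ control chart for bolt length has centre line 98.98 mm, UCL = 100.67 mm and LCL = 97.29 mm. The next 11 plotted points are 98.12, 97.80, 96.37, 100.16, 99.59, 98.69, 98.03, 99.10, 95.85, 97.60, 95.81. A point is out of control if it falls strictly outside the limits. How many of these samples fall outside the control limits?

3

Compare each point to [97.29, 100.67]: sample 3 = 96.37 < LCL; sample 9 = 95.85 < LCL; sample 11 = 95.81 < LCL.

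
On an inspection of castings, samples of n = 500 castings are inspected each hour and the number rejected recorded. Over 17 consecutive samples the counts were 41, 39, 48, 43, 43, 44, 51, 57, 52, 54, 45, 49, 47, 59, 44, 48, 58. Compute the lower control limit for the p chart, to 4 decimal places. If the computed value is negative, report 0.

p̄ = Σdᵢ / (k·n) = 822 / (17 × 500) = 0.09671
LCL = p̄ − 3·√(p̄(1−p̄)/n) = 0.09671 − 3 × 0.01322 = 0.05705

0.0571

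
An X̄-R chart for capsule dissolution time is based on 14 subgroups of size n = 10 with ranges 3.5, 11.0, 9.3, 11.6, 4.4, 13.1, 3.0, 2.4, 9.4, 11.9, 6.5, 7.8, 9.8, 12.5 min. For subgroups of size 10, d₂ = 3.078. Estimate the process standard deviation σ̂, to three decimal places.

2.697

R̄ = (3.5 + 11.0 + 9.3 + 11.6 + 4.4 + 13.1 + 3.0 + 2.4 + 9.4 + 11.9 + 6.5 + 7.8 + 9.8 + 12.5) / 14 = 8.3000
σ̂ = R̄ / d₂ = 8.3000 / 3.078 = 2.6966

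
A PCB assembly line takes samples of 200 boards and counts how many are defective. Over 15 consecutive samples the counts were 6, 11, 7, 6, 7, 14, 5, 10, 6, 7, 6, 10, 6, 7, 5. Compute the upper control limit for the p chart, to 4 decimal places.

p̄ = Σdᵢ / (k·n) = 113 / (15 × 200) = 0.03767
UCL = p̄ + 3·√(p̄(1−p̄)/n) = 0.03767 + 3 × √(0.03767×0.96233/200) = 0.03767 + 3 × 0.01346 = 0.07805

0.0781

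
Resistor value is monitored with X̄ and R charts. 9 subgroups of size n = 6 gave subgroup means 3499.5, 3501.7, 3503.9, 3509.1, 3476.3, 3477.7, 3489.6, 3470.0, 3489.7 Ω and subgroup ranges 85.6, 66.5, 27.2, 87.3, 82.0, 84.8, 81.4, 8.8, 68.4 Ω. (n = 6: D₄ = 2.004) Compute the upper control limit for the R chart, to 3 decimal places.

R̄ = (85.6 + 66.5 + 27.2 + 87.3 + 82.0 + 84.8 + 81.4 + 8.8 + 68.4) / 9 = 592.0000 / 9 = 65.7778
UCL_R = D₄·R̄ = 2.004 × 65.7778 = 131.8187

131.819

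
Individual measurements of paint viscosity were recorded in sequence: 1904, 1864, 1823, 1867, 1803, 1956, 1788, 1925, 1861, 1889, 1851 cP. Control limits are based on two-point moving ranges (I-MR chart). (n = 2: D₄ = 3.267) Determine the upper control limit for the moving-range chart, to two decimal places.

253.85

Moving ranges: 40, 41, 44, 64, 153, 168, 137, 64, 28, 38; M̄R̄ = 777.0000 / 10 = 77.7000
UCL_MR = D₄·M̄R̄ = 3.267 × 77.7000 = 253.8459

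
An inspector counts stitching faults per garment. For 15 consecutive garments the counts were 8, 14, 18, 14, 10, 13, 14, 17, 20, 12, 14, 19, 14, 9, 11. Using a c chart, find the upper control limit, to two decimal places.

c̄ = (8 + 14 + 18 + 14 + 10 + 13 + 14 + 17 + 20 + 12 + 14 + 19 + 14 + 9 + 11) / 15 = 207 / 15 = 13.8000
UCL = c̄ + 3√c̄ = 13.8000 + 3 × √13.8000 = 13.8000 + 3 × 3.7148 = 24.9445

24.94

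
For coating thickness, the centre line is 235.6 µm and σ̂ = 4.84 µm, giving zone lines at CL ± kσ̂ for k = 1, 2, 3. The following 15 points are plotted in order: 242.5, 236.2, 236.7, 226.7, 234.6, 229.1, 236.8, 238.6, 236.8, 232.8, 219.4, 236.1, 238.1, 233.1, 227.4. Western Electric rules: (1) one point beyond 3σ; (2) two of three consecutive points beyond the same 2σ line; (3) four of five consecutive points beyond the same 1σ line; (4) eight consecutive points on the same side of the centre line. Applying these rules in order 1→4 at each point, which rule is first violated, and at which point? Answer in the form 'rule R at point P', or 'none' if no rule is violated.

rule 1 at point 11

Zone of each point (C = within 1σ̂, B = 1σ̂–2σ̂, A = 2σ̂–3σ̂, * = beyond 3σ̂; sign = side of CL): 1:+B, 2:+C, 3:+C, 4:-B, 5:-C, 6:-B, 7:+C, 8:+C, 9:+C, 10:-C, 11:-*, 12:+C, 13:+C, 14:-C, 15:-B
Rule 1 (one point beyond the 3σ limits) is satisfied at point 11.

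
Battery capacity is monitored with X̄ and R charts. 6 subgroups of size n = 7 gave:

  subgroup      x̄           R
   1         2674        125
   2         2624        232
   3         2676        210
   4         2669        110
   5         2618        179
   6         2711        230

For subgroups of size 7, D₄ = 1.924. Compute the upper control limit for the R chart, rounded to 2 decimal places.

348.24

R̄ = (125 + 232 + 210 + 110 + 179 + 230) / 6 = 1086.0000 / 6 = 181.0000
UCL_R = D₄·R̄ = 1.924 × 181.0000 = 348.2440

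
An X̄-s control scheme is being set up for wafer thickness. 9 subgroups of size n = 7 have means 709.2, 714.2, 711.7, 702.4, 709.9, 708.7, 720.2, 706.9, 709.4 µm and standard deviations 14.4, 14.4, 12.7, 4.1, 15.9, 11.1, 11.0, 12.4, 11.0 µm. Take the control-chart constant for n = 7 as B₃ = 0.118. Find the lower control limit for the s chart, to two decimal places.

s̄ = (14.4 + 14.4 + 12.7 + 4.1 + 15.9 + 11.1 + 11.0 + 12.4 + 11.0) / 9 = 11.8889
LCL_s = B₃·s̄ = 0.118 × 11.8889 = 1.4029

1.40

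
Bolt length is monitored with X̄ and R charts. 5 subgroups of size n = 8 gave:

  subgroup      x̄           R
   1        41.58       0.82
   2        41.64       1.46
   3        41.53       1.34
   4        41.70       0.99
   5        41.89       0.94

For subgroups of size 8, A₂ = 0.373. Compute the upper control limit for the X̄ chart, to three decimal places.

X̄̄ = (41.58 + 41.64 + 41.53 + 41.70 + 41.89) / 5 = 208.3400 / 5 = 41.6680
R̄ = (0.82 + 1.46 + 1.34 + 0.99 + 0.94) / 5 = 5.5500 / 5 = 1.1100
UCL = X̄̄ + A₂·R̄ = 41.6680 + 0.373 × 1.1100 = 42.0820

42.082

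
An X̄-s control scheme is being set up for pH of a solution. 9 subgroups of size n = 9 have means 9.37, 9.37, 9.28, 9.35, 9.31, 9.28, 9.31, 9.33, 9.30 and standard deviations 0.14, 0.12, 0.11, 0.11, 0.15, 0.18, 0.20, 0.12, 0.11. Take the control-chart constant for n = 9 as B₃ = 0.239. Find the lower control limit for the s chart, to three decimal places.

0.033

s̄ = (0.14 + 0.12 + 0.11 + 0.11 + 0.15 + 0.18 + 0.20 + 0.12 + 0.11) / 9 = 0.1378
LCL_s = B₃·s̄ = 0.239 × 0.1378 = 0.0329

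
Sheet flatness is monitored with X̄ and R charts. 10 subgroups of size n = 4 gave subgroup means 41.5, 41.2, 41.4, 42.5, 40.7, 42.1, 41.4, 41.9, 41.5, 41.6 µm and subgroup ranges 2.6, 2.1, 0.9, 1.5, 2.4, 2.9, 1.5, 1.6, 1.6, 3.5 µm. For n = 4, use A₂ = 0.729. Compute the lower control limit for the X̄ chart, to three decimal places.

X̄̄ = (41.5 + 41.2 + 41.4 + 42.5 + 40.7 + 42.1 + 41.4 + 41.9 + 41.5 + 41.6) / 10 = 415.8000 / 10 = 41.5800
R̄ = (2.6 + 2.1 + 0.9 + 1.5 + 2.4 + 2.9 + 1.5 + 1.6 + 1.6 + 3.5) / 10 = 20.6000 / 10 = 2.0600
LCL = X̄̄ − A₂·R̄ = 41.5800 − 0.729 × 2.0600 = 40.0783

40.078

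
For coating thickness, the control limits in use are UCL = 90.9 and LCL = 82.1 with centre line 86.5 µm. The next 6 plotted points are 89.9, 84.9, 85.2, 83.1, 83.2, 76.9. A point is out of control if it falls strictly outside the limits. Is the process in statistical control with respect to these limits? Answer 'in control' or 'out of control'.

out of control

Compare each point to [82.1, 90.9]: sample 6 = 76.9 < LCL.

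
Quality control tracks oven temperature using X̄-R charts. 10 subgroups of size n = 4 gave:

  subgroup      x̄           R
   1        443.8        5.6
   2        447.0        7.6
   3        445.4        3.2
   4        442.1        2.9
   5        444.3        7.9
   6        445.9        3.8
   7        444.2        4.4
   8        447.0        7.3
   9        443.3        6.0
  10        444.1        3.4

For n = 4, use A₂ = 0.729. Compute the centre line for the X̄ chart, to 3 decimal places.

X̄̄ = (443.8 + 447.0 + 445.4 + 442.1 + 444.3 + 445.9 + 444.2 + 447.0 + 443.3 + 444.1) / 10 = 4447.1000 / 10 = 444.7100
CL = X̄̄ = 444.7100

444.710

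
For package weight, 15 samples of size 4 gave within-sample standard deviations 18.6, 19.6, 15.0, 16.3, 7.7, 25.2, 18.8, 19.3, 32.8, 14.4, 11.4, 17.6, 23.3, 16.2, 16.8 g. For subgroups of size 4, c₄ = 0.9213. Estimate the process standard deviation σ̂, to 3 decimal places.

s̄ = (18.6 + 19.6 + 15.0 + 16.3 + 7.7 + 25.2 + 18.8 + 19.3 + 32.8 + 14.4 + 11.4 + 17.6 + 23.3 + 16.2 + 16.8) / 15 = 18.2000
σ̂ = s̄ / c₄ = 18.2000 / 0.9213 = 19.7547

19.755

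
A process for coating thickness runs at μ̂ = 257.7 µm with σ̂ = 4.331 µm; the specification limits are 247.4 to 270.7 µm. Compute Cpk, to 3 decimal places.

Cpu = (USL − μ̂) / (3σ̂) = (270.7 − 257.7) / (3 × 4.331) = 1.0005; Cpl = (μ̂ − LSL) / (3σ̂) = (257.7 − 247.4) / (3 × 4.331) = 0.7927; Cpk = min(Cpu, Cpl) = 0.7927

0.793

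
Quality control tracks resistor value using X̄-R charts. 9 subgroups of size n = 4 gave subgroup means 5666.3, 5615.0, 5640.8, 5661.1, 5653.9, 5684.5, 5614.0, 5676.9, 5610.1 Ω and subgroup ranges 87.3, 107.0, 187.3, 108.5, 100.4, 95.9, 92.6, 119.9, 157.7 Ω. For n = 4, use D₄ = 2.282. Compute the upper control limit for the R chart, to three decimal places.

267.907

R̄ = (87.3 + 107.0 + 187.3 + 108.5 + 100.4 + 95.9 + 92.6 + 119.9 + 157.7) / 9 = 1056.6000 / 9 = 117.4000
UCL_R = D₄·R̄ = 2.282 × 117.4000 = 267.9068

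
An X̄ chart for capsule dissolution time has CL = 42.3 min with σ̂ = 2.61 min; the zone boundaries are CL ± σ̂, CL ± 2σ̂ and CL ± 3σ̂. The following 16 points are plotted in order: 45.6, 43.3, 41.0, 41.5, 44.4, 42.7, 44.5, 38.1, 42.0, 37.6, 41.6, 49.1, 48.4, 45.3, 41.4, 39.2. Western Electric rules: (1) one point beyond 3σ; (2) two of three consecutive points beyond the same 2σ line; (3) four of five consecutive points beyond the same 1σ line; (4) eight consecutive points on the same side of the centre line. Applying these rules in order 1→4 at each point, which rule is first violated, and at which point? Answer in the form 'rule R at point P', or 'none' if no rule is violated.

Zone of each point (C = within 1σ̂, B = 1σ̂–2σ̂, A = 2σ̂–3σ̂, * = beyond 3σ̂; sign = side of CL): 1:+B, 2:+C, 3:-C, 4:-C, 5:+C, 6:+C, 7:+C, 8:-B, 9:-C, 10:-B, 11:-C, 12:+A, 13:+A, 14:+B, 15:-C, 16:-B
Rule 2 (two of three consecutive points beyond the same 2σ limit) is satisfied at point 13.

rule 2 at point 13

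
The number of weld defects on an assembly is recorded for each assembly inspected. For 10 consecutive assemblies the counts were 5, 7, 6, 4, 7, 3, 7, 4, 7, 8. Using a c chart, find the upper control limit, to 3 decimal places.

c̄ = (5 + 7 + 6 + 4 + 7 + 3 + 7 + 4 + 7 + 8) / 10 = 58 / 10 = 5.8000
UCL = c̄ + 3√c̄ = 5.8000 + 3 × √5.8000 = 5.8000 + 3 × 2.4083 = 13.0250

13.025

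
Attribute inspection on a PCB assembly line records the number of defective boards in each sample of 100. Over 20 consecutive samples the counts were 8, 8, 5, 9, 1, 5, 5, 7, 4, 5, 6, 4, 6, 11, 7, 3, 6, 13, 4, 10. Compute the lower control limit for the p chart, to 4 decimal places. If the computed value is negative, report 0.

p̄ = Σdᵢ / (k·n) = 127 / (20 × 100) = 0.06350
LCL = p̄ − 3·√(p̄(1−p̄)/n) = 0.06350 − 3 × 0.02439 = -0.00966 → 0 (negative, so LCL = 0)

0.0000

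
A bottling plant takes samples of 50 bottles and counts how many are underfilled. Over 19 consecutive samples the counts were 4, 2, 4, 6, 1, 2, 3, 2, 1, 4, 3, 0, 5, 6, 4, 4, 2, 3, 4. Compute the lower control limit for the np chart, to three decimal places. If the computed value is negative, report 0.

p̄ = Σdᵢ / (k·n) = 60 / (19 × 50) = 0.06316
LCL = np̄ − 3·√(np̄(1−p̄)) = 3.1579 − 3 × 1.7200 = -2.0021 → 0 (negative, so LCL = 0)

0.000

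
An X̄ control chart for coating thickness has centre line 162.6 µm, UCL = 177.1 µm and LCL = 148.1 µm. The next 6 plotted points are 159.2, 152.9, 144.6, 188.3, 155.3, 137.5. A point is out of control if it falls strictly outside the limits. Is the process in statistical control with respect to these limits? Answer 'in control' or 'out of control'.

Compare each point to [148.1, 177.1]: sample 3 = 144.6 < LCL; sample 4 = 188.3 > UCL; sample 6 = 137.5 < LCL.

out of control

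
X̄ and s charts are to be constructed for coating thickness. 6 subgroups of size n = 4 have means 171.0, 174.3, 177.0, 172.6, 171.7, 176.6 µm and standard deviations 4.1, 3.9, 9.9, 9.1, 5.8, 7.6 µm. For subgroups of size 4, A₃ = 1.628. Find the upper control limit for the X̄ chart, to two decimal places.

184.83

X̄̄ = (171.0 + 174.3 + 177.0 + 172.6 + 171.7 + 176.6) / 6 = 173.8667
s̄ = (4.1 + 3.9 + 9.9 + 9.1 + 5.8 + 7.6) / 6 = 6.7333
UCL = X̄̄ + A₃·s̄ = 173.8667 + 1.628 × 6.7333 = 184.8285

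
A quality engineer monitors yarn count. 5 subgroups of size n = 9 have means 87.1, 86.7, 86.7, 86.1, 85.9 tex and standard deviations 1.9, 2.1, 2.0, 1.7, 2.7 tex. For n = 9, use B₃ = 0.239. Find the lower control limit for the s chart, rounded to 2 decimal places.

0.50

s̄ = (1.9 + 2.1 + 2.0 + 1.7 + 2.7) / 5 = 2.0800
LCL_s = B₃·s̄ = 0.239 × 2.0800 = 0.4971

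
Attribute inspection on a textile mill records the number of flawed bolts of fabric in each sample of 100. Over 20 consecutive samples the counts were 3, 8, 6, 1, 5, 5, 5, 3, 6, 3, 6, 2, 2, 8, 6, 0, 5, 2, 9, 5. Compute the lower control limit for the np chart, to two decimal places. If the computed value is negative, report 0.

p̄ = Σdᵢ / (k·n) = 90 / (20 × 100) = 0.04500
LCL = np̄ − 3·√(np̄(1−p̄)) = 4.5000 − 3 × 2.0730 = -1.7191 → 0 (negative, so LCL = 0)

0.00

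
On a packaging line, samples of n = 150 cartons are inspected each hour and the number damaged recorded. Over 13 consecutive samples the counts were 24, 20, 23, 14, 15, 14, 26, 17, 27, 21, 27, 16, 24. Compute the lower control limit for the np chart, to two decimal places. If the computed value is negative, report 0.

7.96

p̄ = Σdᵢ / (k·n) = 268 / (13 × 150) = 0.13744
LCL = np̄ − 3·√(np̄(1−p̄)) = 20.6154 − 3 × 4.2169 = 7.9647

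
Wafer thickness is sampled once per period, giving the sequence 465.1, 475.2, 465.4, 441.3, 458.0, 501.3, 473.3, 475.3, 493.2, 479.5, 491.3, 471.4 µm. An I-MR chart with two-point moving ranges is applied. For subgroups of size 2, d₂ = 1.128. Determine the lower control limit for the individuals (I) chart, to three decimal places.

X̄ = (465.1 + 475.2 + 465.4 + 441.3 + 458.0 + 501.3 + 473.3 + 475.3 + 493.2 + 479.5 + 491.3 + 471.4) / 12 = 474.1917
Moving ranges: 10.1, 9.8, 24.1, 16.7, 43.3, 28.0, 2.0, 17.9, 13.7, 11.8, 19.9; M̄R̄ = 197.3000 / 11 = 17.9364
LCL = X̄ − 3·M̄R̄/d₂ = 474.1917 − 3 × 17.9364 / 1.128 = 426.4886

426.489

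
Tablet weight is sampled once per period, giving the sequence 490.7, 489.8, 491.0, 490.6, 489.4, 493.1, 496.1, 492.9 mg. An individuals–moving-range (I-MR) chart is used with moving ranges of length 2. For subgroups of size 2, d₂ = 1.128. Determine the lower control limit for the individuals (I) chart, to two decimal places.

X̄ = (490.7 + 489.8 + 491.0 + 490.6 + 489.4 + 493.1 + 496.1 + 492.9) / 8 = 491.7000
Moving ranges: 0.9, 1.2, 0.4, 1.2, 3.7, 3.0, 3.2; M̄R̄ = 13.6000 / 7 = 1.9429
LCL = X̄ − 3·M̄R̄/d₂ = 491.7000 − 3 × 1.9429 / 1.128 = 486.5328

486.53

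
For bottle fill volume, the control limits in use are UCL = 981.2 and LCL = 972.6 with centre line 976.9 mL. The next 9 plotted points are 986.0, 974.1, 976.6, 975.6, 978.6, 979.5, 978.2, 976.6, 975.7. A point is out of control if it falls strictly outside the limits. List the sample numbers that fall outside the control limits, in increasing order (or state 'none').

Compare each point to [972.6, 981.2]: sample 1 = 986.0 > UCL.

1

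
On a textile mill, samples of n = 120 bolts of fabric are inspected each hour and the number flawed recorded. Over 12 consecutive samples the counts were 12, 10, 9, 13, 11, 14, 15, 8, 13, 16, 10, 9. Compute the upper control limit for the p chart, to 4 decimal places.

p̄ = Σdᵢ / (k·n) = 140 / (12 × 120) = 0.09722
UCL = p̄ + 3·√(p̄(1−p̄)/n) = 0.09722 + 3 × √(0.09722×0.90278/120) = 0.09722 + 3 × 0.02704 = 0.17836

0.1784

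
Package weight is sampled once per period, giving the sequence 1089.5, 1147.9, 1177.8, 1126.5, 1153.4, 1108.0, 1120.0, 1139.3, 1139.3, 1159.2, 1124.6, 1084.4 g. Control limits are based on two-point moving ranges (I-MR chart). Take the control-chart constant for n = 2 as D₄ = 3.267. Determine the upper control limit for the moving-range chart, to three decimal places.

Moving ranges: 58.4, 29.9, 51.3, 26.9, 45.4, 12.0, 19.3, 0.0, 19.9, 34.6, 40.2; M̄R̄ = 337.9000 / 11 = 30.7182
UCL_MR = D₄·M̄R̄ = 3.267 × 30.7182 = 100.3563

100.356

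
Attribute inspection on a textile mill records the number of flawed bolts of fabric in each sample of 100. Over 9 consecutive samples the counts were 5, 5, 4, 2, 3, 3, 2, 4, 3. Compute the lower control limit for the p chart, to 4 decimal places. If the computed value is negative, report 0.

p̄ = Σdᵢ / (k·n) = 31 / (9 × 100) = 0.03444
LCL = p̄ − 3·√(p̄(1−p̄)/n) = 0.03444 − 3 × 0.01824 = -0.02027 → 0 (negative, so LCL = 0)

0.0000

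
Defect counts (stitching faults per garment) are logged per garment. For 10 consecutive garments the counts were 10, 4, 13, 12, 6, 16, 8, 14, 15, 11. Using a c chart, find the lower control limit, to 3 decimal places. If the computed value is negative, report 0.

0.995

c̄ = (10 + 4 + 13 + 12 + 6 + 16 + 8 + 14 + 15 + 11) / 10 = 109 / 10 = 10.9000
LCL = c̄ − 3√c̄ = 10.9000 − 3 × 3.3015 = 0.9955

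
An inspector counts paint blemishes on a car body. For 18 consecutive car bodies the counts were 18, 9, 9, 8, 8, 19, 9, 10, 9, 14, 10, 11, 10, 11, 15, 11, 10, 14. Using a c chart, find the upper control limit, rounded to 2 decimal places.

21.51

c̄ = (18 + 9 + 9 + 8 + 8 + 19 + 9 + 10 + 9 + 14 + 10 + 11 + 10 + 11 + 15 + 11 + 10 + 14) / 18 = 205 / 18 = 11.3889
UCL = c̄ + 3√c̄ = 11.3889 + 3 × √11.3889 = 11.3889 + 3 × 3.3747 = 21.5131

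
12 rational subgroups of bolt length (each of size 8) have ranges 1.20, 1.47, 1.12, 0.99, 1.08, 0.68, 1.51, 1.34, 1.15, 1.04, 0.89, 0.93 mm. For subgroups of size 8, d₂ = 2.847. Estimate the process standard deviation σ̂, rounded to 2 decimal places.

0.39

R̄ = (1.20 + 1.47 + 1.12 + 0.99 + 1.08 + 0.68 + 1.51 + 1.34 + 1.15 + 1.04 + 0.89 + 0.93) / 12 = 1.1167
σ̂ = R̄ / d₂ = 1.1167 / 2.847 = 0.3922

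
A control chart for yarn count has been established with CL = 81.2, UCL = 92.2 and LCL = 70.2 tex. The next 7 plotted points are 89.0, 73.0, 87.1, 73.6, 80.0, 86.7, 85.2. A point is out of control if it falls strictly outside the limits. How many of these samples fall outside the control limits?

0

All 7 points lie within [70.2, 92.2].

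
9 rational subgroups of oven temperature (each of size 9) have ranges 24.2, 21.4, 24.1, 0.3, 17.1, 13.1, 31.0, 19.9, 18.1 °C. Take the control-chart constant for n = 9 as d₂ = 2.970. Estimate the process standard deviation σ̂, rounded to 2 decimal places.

R̄ = (24.2 + 21.4 + 24.1 + 0.3 + 17.1 + 13.1 + 31.0 + 19.9 + 18.1) / 9 = 18.8000
σ̂ = R̄ / d₂ = 18.8000 / 2.970 = 6.3300

6.33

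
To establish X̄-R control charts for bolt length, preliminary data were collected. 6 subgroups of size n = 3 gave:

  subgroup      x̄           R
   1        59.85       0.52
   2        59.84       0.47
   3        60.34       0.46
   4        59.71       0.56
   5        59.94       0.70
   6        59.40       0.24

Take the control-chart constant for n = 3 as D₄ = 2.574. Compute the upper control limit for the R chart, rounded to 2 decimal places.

1.27

R̄ = (0.52 + 0.47 + 0.46 + 0.56 + 0.70 + 0.24) / 6 = 2.9500 / 6 = 0.4917
UCL_R = D₄·R̄ = 2.574 × 0.4917 = 1.2655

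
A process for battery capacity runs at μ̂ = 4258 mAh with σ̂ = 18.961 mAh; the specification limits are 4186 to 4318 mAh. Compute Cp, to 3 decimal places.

1.160

Cp = (USL − LSL) / (6σ̂) = (4318 − 4186) / (6 × 18.961) = 132.0000 / 113.7660 = 1.1603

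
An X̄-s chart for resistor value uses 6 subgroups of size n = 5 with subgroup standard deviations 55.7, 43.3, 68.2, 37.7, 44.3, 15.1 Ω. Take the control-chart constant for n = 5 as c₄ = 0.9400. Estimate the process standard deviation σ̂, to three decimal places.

46.862

s̄ = (55.7 + 43.3 + 68.2 + 37.7 + 44.3 + 15.1) / 6 = 44.0500
σ̂ = s̄ / c₄ = 44.0500 / 0.9400 = 46.8617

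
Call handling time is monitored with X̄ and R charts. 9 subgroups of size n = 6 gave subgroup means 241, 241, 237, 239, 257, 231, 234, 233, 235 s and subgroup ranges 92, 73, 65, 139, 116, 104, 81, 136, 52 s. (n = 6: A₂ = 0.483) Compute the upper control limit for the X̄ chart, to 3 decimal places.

X̄̄ = (241 + 241 + 237 + 239 + 257 + 231 + 234 + 233 + 235) / 9 = 2148.0000 / 9 = 238.6667
R̄ = (92 + 73 + 65 + 139 + 116 + 104 + 81 + 136 + 52) / 9 = 858.0000 / 9 = 95.3333
UCL = X̄̄ + A₂·R̄ = 238.6667 + 0.483 × 95.3333 = 284.7127

284.713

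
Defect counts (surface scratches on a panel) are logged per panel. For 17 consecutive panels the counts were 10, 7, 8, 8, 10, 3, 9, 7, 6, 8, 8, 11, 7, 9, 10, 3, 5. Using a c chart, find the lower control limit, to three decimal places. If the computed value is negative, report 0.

0.000

c̄ = (10 + 7 + 8 + 8 + 10 + 3 + 9 + 7 + 6 + 8 + 8 + 11 + 7 + 9 + 10 + 3 + 5) / 17 = 129 / 17 = 7.5882
LCL = c̄ − 3√c̄ = 7.5882 − 3 × 2.7547 = -0.6758 → 0 (cannot be negative)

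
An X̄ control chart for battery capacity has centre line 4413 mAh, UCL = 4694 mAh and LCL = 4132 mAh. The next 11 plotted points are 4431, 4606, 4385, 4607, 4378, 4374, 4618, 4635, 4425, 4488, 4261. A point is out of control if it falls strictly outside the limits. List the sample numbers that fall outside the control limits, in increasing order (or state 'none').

none

All 11 points lie within [4132, 4694].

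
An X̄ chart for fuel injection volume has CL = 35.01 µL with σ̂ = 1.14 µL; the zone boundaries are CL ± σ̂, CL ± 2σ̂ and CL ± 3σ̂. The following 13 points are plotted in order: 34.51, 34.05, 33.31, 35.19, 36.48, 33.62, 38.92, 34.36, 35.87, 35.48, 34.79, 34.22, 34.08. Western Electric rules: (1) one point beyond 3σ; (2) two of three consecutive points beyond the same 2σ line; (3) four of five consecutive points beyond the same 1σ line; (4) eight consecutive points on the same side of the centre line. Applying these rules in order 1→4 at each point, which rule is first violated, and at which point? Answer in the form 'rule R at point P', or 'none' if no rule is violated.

Zone of each point (C = within 1σ̂, B = 1σ̂–2σ̂, A = 2σ̂–3σ̂, * = beyond 3σ̂; sign = side of CL): 1:-C, 2:-C, 3:-B, 4:+C, 5:+B, 6:-B, 7:+*, 8:-C, 9:+C, 10:+C, 11:-C, 12:-C, 13:-C
Rule 1 (one point beyond the 3σ limits) is satisfied at point 7.

rule 1 at point 7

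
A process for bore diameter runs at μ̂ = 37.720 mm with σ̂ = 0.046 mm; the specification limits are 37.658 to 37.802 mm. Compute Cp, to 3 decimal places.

Cp = (USL − LSL) / (6σ̂) = (37.802 − 37.658) / (6 × 0.046) = 0.1440 / 0.2760 = 0.5217

0.522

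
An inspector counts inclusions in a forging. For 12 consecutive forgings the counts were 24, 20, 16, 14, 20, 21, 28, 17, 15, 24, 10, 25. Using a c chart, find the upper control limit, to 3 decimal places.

32.748

c̄ = (24 + 20 + 16 + 14 + 20 + 21 + 28 + 17 + 15 + 24 + 10 + 25) / 12 = 234 / 12 = 19.5000
UCL = c̄ + 3√c̄ = 19.5000 + 3 × √19.5000 = 19.5000 + 3 × 4.4159 = 32.7476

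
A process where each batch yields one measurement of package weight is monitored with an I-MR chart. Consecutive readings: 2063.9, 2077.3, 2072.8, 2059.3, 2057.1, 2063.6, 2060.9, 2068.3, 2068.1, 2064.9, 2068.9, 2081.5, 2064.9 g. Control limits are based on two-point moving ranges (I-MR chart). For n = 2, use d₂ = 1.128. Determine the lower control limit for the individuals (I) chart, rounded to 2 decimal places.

X̄ = (2063.9 + 2077.3 + 2072.8 + 2059.3 + 2057.1 + 2063.6 + 2060.9 + 2068.3 + 2068.1 + 2064.9 + 2068.9 + 2081.5 + 2064.9) / 13 = 2067.0385
Moving ranges: 13.4, 4.5, 13.5, 2.2, 6.5, 2.7, 7.4, 0.2, 3.2, 4.0, 12.6, 16.6; M̄R̄ = 86.8000 / 12 = 7.2333
LCL = X̄ − 3·M̄R̄/d₂ = 2067.0385 − 3 × 7.2333 / 1.128 = 2047.8009

2047.80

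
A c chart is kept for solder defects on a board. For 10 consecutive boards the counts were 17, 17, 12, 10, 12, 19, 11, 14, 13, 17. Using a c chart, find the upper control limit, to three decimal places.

c̄ = (17 + 17 + 12 + 10 + 12 + 19 + 11 + 14 + 13 + 17) / 10 = 142 / 10 = 14.2000
UCL = c̄ + 3√c̄ = 14.2000 + 3 × √14.2000 = 14.2000 + 3 × 3.7683 = 25.5049

25.505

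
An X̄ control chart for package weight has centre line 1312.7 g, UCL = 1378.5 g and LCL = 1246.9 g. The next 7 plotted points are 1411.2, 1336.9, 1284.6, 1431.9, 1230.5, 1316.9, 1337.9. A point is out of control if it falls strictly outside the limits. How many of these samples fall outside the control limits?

Compare each point to [1246.9, 1378.5]: sample 1 = 1411.2 > UCL; sample 4 = 1431.9 > UCL; sample 5 = 1230.5 < LCL.

3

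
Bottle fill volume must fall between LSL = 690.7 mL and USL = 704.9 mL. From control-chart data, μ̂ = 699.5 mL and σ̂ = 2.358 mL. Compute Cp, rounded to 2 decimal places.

1.00

Cp = (USL − LSL) / (6σ̂) = (704.9 − 690.7) / (6 × 2.358) = 14.2000 / 14.1480 = 1.0037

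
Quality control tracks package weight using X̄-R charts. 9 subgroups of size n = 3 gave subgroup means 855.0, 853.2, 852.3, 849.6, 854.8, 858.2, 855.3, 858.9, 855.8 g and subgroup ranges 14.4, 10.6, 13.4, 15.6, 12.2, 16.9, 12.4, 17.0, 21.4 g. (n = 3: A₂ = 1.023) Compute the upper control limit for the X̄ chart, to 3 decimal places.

870.009

X̄̄ = (855.0 + 853.2 + 852.3 + 849.6 + 854.8 + 858.2 + 855.3 + 858.9 + 855.8) / 9 = 7693.1000 / 9 = 854.7889
R̄ = (14.4 + 10.6 + 13.4 + 15.6 + 12.2 + 16.9 + 12.4 + 17.0 + 21.4) / 9 = 133.9000 / 9 = 14.8778
UCL = X̄̄ + A₂·R̄ = 854.7889 + 1.023 × 14.8778 = 870.0089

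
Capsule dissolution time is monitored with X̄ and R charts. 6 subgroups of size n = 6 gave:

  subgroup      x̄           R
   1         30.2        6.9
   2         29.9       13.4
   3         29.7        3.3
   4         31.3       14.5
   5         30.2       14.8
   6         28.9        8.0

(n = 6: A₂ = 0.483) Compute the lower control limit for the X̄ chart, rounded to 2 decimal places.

25.13

X̄̄ = (30.2 + 29.9 + 29.7 + 31.3 + 30.2 + 28.9) / 6 = 180.2000 / 6 = 30.0333
R̄ = (6.9 + 13.4 + 3.3 + 14.5 + 14.8 + 8.0) / 6 = 60.9000 / 6 = 10.1500
LCL = X̄̄ − A₂·R̄ = 30.0333 − 0.483 × 10.1500 = 25.1309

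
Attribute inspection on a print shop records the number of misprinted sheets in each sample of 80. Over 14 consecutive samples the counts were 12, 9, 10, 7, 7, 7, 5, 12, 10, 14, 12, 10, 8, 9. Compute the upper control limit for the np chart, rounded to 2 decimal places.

18.08

p̄ = Σdᵢ / (k·n) = 132 / (14 × 80) = 0.11786
UCL = np̄ + 3·√(np̄(1−p̄)) = 9.4286 + 3 × √(9.4286×0.88214) = 9.4286 + 3 × 2.8840 = 18.0805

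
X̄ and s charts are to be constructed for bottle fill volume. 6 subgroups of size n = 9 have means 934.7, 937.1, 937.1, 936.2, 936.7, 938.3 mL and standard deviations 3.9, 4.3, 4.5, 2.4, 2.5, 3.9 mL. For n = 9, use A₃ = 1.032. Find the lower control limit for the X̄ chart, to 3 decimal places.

X̄̄ = (934.7 + 937.1 + 937.1 + 936.2 + 936.7 + 938.3) / 6 = 936.6833
s̄ = (3.9 + 4.3 + 4.5 + 2.4 + 2.5 + 3.9) / 6 = 3.5833
LCL = X̄̄ − A₃·s̄ = 936.6833 − 1.032 × 3.5833 = 932.9853

932.985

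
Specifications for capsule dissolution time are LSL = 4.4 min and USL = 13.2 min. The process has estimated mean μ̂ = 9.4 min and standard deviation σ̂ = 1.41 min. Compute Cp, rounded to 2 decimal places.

Cp = (USL − LSL) / (6σ̂) = (13.2 − 4.4) / (6 × 1.41) = 8.8000 / 8.4600 = 1.0402

1.04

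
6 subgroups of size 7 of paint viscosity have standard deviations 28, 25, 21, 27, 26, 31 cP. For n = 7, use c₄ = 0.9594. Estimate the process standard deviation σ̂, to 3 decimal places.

27.448

s̄ = (28 + 25 + 21 + 27 + 26 + 31) / 6 = 26.3333
σ̂ = s̄ / c₄ = 26.3333 / 0.9594 = 27.4477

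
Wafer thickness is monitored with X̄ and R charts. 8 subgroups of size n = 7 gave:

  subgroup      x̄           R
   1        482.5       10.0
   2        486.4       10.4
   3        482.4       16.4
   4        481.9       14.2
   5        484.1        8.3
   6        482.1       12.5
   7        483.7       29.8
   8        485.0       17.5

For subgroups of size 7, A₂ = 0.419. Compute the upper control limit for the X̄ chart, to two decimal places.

X̄̄ = (482.5 + 486.4 + 482.4 + 481.9 + 484.1 + 482.1 + 483.7 + 485.0) / 8 = 3868.1000 / 8 = 483.5125
R̄ = (10.0 + 10.4 + 16.4 + 14.2 + 8.3 + 12.5 + 29.8 + 17.5) / 8 = 119.1000 / 8 = 14.8875
UCL = X̄̄ + A₂·R̄ = 483.5125 + 0.419 × 14.8875 = 489.7504

489.75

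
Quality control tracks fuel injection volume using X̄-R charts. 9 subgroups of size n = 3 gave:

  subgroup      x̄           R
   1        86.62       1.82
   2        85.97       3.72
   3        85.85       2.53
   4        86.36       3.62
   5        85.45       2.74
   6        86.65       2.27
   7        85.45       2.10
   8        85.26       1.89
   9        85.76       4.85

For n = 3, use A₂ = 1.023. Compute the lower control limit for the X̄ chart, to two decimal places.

83.03

X̄̄ = (86.62 + 85.97 + 85.85 + 86.36 + 85.45 + 86.65 + 85.45 + 85.26 + 85.76) / 9 = 773.3700 / 9 = 85.9300
R̄ = (1.82 + 3.72 + 2.53 + 3.62 + 2.74 + 2.27 + 2.10 + 1.89 + 4.85) / 9 = 25.5400 / 9 = 2.8378
LCL = X̄̄ − A₂·R̄ = 85.9300 − 1.023 × 2.8378 = 83.0270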